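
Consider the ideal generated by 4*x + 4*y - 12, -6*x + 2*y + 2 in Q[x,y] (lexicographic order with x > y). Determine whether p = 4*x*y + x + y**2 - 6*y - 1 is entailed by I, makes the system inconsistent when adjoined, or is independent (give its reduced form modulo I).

4*x*y + x + y**2 - 6*y - 1 lies in I (it reduces to 0).

First compute the reduced Gröbner basis of I by Buchberger's algorithm.
f_1 = 4*x + 4*y - 12, LT = x.
f_2 = -6*x + 2*y + 2, LT = x.

S(f_1,f_2): lcm = x. S = 4/3*y - 8/3.
  reduce S modulo (f_1, f_2):
  remainder 4/3*y - 8/3 ≠ 0; add h_3 = 4/3*y - 8/3 to the basis.

The other S-polynomials (S(f_1,h_3), S(f_2,h_3)) all reduce to 0 modulo the current basis, so we have a Gröbner basis.
Inter-reduce: drop elements whose leading term is divisible by another's, tail-reduce, and make monic.
Reduced Gröbner basis: {x - 1, y - 2}.
Label its elements g_1 = x - 1, g_2 = y - 2.

Reduce p = 4*x*y + x + y**2 - 6*y - 1 modulo G:
  leading term x*y: subtract (4*y)·g_1 from 4*x*y + x + y**2 - 6*y - 1 → x + y**2 - 2*y - 1
  leading term x: subtract (1)·g_1 from x + y**2 - 2*y - 1 → y**2 - 2*y
  leading term y**2: subtract (y)·g_2 from y**2 - 2*y → 0
  normal form = 0.
Since the normal form is 0, p ∈ I.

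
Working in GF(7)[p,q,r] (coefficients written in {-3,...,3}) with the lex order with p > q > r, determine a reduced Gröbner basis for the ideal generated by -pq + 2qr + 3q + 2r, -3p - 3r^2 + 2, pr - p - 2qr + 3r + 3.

G = {p + r^2 - 3, qr - 3r^3 + 3r^2 - 3r, r^4 + r^3 - r^2 - 2r}

This is the nonlinear analogue of row-reducing a linear system.

f_1 = -pq + 2qr + 3q + 2r, LT = pq.
f_2 = -3p - 3r^2 + 2, LT = p.
f_3 = pr - p - 2qr + 3r + 3, LT = pr.

S(f_1,f_2): lcm = pq. S = -qr^2 - 2qr - 2r.
  leading term qr^2: no divisor's leading term divides it; move -qr^2 to the remainder.
  leading term qr: no divisor's leading term divides it; move -2qr to the remainder.
  leading term r: no divisor's leading term divides it; move -2r to the remainder.
  remainder -qr^2 - 2qr - 2r ≠ 0; add g_4 = -qr^2 - 2qr - 2r to the basis.

S(f_1,f_3): lcm = pqr. S = pq + 2q^2r - 2qr^2 + qr - 3q - 2r^2.
  leading term pq: subtract (-1)·f_1 from pq + 2q^2r - 2qr^2 + qr - 3q - 2r^2 → 2q^2r - 2qr^2 + 3qr - 2r^2 + 2r
  leading term q^2r: no divisor's leading term divides it; move 2q^2r to the remainder.
  leading term qr^2: subtract (2)·g_4 from -2qr^2 + 3qr - 2r^2 + 2r → -2r^2 - r
  leading term r^2: no divisor's leading term divides it; move -2r^2 to the remainder.
  leading term r: no divisor's leading term divides it; move -r to the remainder.
  remainder 2q^2r - 2r^2 - r ≠ 0; add g_5 = 2q^2r - 2r^2 - r to the basis.

S(f_2,f_3): lcm = pr. S = p + 2qr + r^3 + r - 3.
  leading term p: subtract (2)·f_2 from p + 2qr + r^3 + r - 3 → 2qr + r^3 - r^2 + r
  leading term qr: no divisor's leading term divides it; move 2qr to the remainder.
  leading term r^3: no divisor's leading term divides it; move r^3 to the remainder.
  leading term r^2: no divisor's leading term divides it; move -r^2 to the remainder.
  leading term r: no divisor's leading term divides it; move r to the remainder.
  remainder 2qr + r^3 - r^2 + r ≠ 0; add g_6 = 2qr + r^3 - r^2 + r to the basis.

S(f_1,g_5): lcm = pq^2r. S = pr^2 - 3pr - 2q^2r^2 - 3q^2r - 2qr^2.
  leading term pr^2: subtract (2r^2)·f_2 from pr^2 - 3pr - 2q^2r^2 - 3q^2r - 2qr^2 → -3pr - 2q^2r^2 - 3q^2r - 2qr^2 - r^4 + 3r^2
  leading term pr: subtract (r)·f_2 from -3pr - 2q^2r^2 - 3q^2r - 2qr^2 - r^4 + 3r^2 → -2q^2r^2 - 3q^2r - 2qr^2 - r^4 + 3r^3 + 3r^2 - 2r
  leading term q^2r^2: subtract (2q)·g_4 from -2q^2r^2 - 3q^2r - 2qr^2 - r^4 + 3r^3 + 3r^2 - 2r → q^2r - 2qr^2 - 3qr - r^4 + 3r^3 + 3r^2 - 2r
  leading term q^2r: subtract (-3)·g_5 from q^2r - 2qr^2 - 3qr - r^4 + 3r^3 + 3r^2 - 2r → -2qr^2 - 3qr - r^4 + 3r^3 - 3r^2 + 2r
  leading term qr^2: subtract (2)·g_4 from -2qr^2 - 3qr - r^4 + 3r^3 - 3r^2 + 2r → qr - r^4 + 3r^3 - 3r^2 - r
  leading term qr: subtract (-3)·g_6 from qr - r^4 + 3r^3 - 3r^2 - r → -r^4 - r^3 + r^2 + 2r
  leading term r^4: no divisor's leading term divides it; move -r^4 to the remainder.
  leading term r^3: no divisor's leading term divides it; move -r^3 to the remainder.
  leading term r^2: no divisor's leading term divides it; move r^2 to the remainder.
  leading term r: no divisor's leading term divides it; move 2r to the remainder.
  remainder -r^4 - r^3 + r^2 + 2r ≠ 0; add g_7 = -r^4 - r^3 + r^2 + 2r to the basis.

The other S-polynomials (S(f_1,g_4), S(f_2,g_4), S(f_3,g_4), S(f_2,g_5), S(f_3,g_5), S(g_4,g_5), S(f_1,g_6), S(f_2,g_6), S(f_3,g_6), S(g_4,g_6), S(g_5,g_6), S(f_1,g_7), S(f_2,g_7), S(f_3,g_7), S(g_4,g_7), S(g_5,g_7), S(g_6,g_7)) all reduce to 0 modulo the current basis, so we have a Gröbner basis.
Inter-reduce: drop elements whose leading term is divisible by another's, tail-reduce, and make monic.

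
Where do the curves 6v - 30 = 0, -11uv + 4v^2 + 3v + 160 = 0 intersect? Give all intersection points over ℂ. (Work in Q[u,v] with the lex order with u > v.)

{(5, 5)}

Compute a lex Gröbner basis by Buchberger's algorithm.
f_1 = 6v - 30, LT = v.
f_2 = -11uv + 4v^2 + 3v + 160, LT = uv.

S(f_1,f_2): lcm = uv. S = -5u + 4/11v^2 + 3/11v + 160/11.
  leading term u: no divisor's leading term divides it; move -5u to the remainder.
  leading term v^2: subtract (2/33v)·f_1 from 4/11v^2 + 3/11v + 160/11 → 23/11v + 160/11
  leading term v: subtract (23/66)·f_1 from 23/11v + 160/11 → 25
  leading term 1: no divisor's leading term divides it; move 25 to the remainder.
  remainder -5u + 25 ≠ 0; add h_3 = -5u + 25 to the basis.

S(f_1,h_3): leading monomials are coprime, so the S-polynomial reduces to 0 (Buchberger's first criterion).
S(f_2,h_3): lcm = uv. S = -4/11v^2 + 52/11v - 160/11.
  leading term v^2: subtract (-2/33v)·f_1 from -4/11v^2 + 52/11v - 160/11 → 32/11v - 160/11
  leading term v: subtract (16/33)·f_1 from 32/11v - 160/11 → 0
  remainder 0.

Every S-polynomial of the final basis reduces to 0, so we have a Gröbner basis.
Inter-reduce: drop elements whose leading term is divisible by another's, tail-reduce, and make monic.
Reduced Gröbner basis: {u - 5, v - 5}.

From the last basis element, v - 5 = 0, so v takes values in {5}. Each choice, substituted upward through the basis, yields the corresponding point(s) of the solution set.
  v = 5: the earlier basis element becomes u - 5 = 0, giving u = 5 — point (5, 5).
Each listed point satisfies every original equation (direct substitution).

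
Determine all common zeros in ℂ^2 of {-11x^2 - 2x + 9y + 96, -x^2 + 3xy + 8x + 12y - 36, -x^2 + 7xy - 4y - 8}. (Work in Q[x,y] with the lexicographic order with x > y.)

Compute a lex Gröbner basis by Buchberger's algorithm.
f_1 = -11x^2 - 2x + 9y + 96, LT = x^2.
f_2 = -x^2 + 3xy + 8x + 12y - 36, LT = x^2.
f_3 = -x^2 + 7xy - 4y - 8, LT = x^2.

S(f_1,f_2): lcm = x^2. S = 3xy + 90/11x + 123/11y - 492/11.
  leading term xy: no divisor's leading term divides it; move 3xy to the remainder.
  leading term x: no divisor's leading term divides it; move 90/11x to the remainder.
  leading term y: no divisor's leading term divides it; move 123/11y to the remainder.
  leading term 1: no divisor's leading term divides it; move -492/11 to the remainder.
  remainder 3xy + 90/11x + 123/11y - 492/11 ≠ 0; add h_4 = 3xy + 90/11x + 123/11y - 492/11 to the basis.

S(f_1,f_3): lcm = x^2. S = 7xy + 2/11x - 53/11y - 184/11.
  leading term xy: subtract (7/3)·h_4 from 7xy + 2/11x - 53/11y - 184/11 → -208/11x - 340/11y + 964/11
  leading term x: no divisor's leading term divides it; move -208/11x to the remainder.
  leading term y: no divisor's leading term divides it; move -340/11y to the remainder.
  leading term 1: no divisor's leading term divides it; move 964/11 to the remainder.
  remainder -208/11x - 340/11y + 964/11 ≠ 0; add h_5 = -208/11x - 340/11y + 964/11 to the basis.

S(f_1,h_4): lcm = x^2y. S = -30/11x^2 - 39/11xy + 164/11x - 9/11y^2 - 96/11y.
  leading term x^2: subtract (30/121)·f_1 from -30/11x^2 - 39/11xy + 164/11x - 9/11y^2 - 96/11y → -39/11xy + 1864/121x - 9/11y^2 - 1326/121y - 2880/121
  leading term xy: subtract (-13/11)·h_4 from -39/11xy + 1864/121x - 9/11y^2 - 1326/121y - 2880/121 → 3034/121x - 9/11y^2 + 273/121y - 9276/121
  leading term x: subtract (-1517/1144)·h_5 from 3034/121x - 9/11y^2 + 273/121y - 9276/121 → -9/11y^2 - 1007/26y + 11311/286
  leading term y^2: no divisor's leading term divides it; move -9/11y^2 to the remainder.
  leading term y: no divisor's leading term divides it; move -1007/26y to the remainder.
  leading term 1: no divisor's leading term divides it; move 11311/286 to the remainder.
  remainder -9/11y^2 - 1007/26y + 11311/286 ≠ 0; add h_6 = -9/11y^2 - 1007/26y + 11311/286 to the basis.

S(f_3,h_4): lcm = x^2y. S = -30/11x^2 - 7xy^2 - 41/11xy + 164/11x + 4y^2 + 8y.
  leading term x^2: subtract (30/121)·f_1 from -30/11x^2 - 7xy^2 - 41/11xy + 164/11x + 4y^2 + 8y → -7xy^2 - 41/11xy + 1864/121x + 4y^2 + 698/121y - 2880/121
  leading term xy^2: subtract (-7/3y)·h_4 from -7xy^2 - 41/11xy + 1864/121x + 4y^2 + 698/121y - 2880/121 → 169/11xy + 1864/121x + 331/11y^2 - 11930/121y - 2880/121
  leading term xy: subtract (169/33)·h_4 from 169/11xy + 1864/121x + 331/11y^2 - 11930/121y - 2880/121 → -3206/121x + 331/11y^2 - 18859/121y + 24836/121
  leading term x: subtract (1603/1144)·h_5 from -3206/121x + 331/11y^2 - 18859/121y + 24836/121 → 331/11y^2 - 32189/286y + 23583/286
  leading term y^2: subtract (-331/9)·h_6 from 331/11y^2 - 32189/286y + 23583/286 → -1978094/1287y + 1978094/1287
  leading term y: no divisor's leading term divides it; move -1978094/1287y to the remainder.
  leading term 1: no divisor's leading term divides it; move 1978094/1287 to the remainder.
  remainder -1978094/1287y + 1978094/1287 ≠ 0; add h_7 = -1978094/1287y + 1978094/1287 to the basis.

The other S-polynomials (S(f_2,f_3), S(f_2,h_4), S(f_1,h_5), S(f_2,h_5), S(f_3,h_5), S(h_4,h_5), S(f_1,h_6), S(f_2,h_6), S(f_3,h_6), S(h_4,h_6), S(h_5,h_6), S(f_1,h_7), S(f_2,h_7), S(f_3,h_7), S(h_4,h_7), S(h_5,h_7), S(h_6,h_7)) all reduce to 0 modulo the current basis, so we have a Gröbner basis.
Inter-reduce: drop elements whose leading term is divisible by another's, tail-reduce, and make monic.
Reduced Gröbner basis: {x - 3, y - 1}.

The lex basis is triangular: the last element involves only y. Solving y - 1 = 0 gives y ∈ {1}; substituting each value into the earlier elements determines the remaining variables.
  y = 1: the earlier basis element becomes x - 3 = 0, giving x = 3 — point (3, 1).
Check: every point annihilates each of the original generators.

{(3, 1)}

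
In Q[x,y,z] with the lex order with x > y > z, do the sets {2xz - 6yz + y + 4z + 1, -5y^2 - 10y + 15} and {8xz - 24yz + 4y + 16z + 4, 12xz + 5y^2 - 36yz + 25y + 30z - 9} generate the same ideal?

For a fixed monomial order, each ideal has a unique reduced Gröbner basis; comparing bases decides equality.
Buchberger on the first generating set:
f_1 = 2xz - 6yz + y + 4z + 1, LT = xz.
f_2 = -5y^2 - 10y + 15, LT = y^2.

The S-polynomials (S(f_1,f_2)) all reduce to 0 modulo the current basis, so we have a Gröbner basis.
Inter-reduce: drop elements whose leading term is divisible by another's, tail-reduce, and make monic.
Reduced Gröbner basis: {xz - 3yz + 1/2y + 2z + 1/2, y^2 + 2y - 3}.

Buchberger on the second generating set:
h_1 = 8xz - 24yz + 4y + 16z + 4, LT = xz.
h_2 = 12xz + 5y^2 - 36yz + 25y + 30z - 9, LT = xz.

S(h_1,h_2): lcm = xz. S = -5/12y^2 - 19/12y - 1/2z + 5/4.
  reduce S modulo (h_1, h_2):
  remainder -5/12y^2 - 19/12y - 1/2z + 5/4 ≠ 0; add k_3 = -5/12y^2 - 19/12y - 1/2z + 5/4 to the basis.

The other S-polynomials (S(h_1,k_3), S(h_2,k_3)) all reduce to 0 modulo the current basis, so we have a Gröbner basis.
Inter-reduce: drop elements whose leading term is divisible by another's, tail-reduce, and make monic.
Reduced Gröbner basis: {xz - 3yz + 1/2y + 2z + 1/2, y^2 + 19/5y + 6/5z - 3}.

The bases are distinct; the ideals are different.

No, the ideals differ.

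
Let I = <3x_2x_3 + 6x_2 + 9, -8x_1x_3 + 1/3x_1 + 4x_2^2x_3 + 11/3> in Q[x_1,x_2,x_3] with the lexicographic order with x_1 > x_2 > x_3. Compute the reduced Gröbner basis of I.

Buchberger's algorithm terminates because the ascending chain of leading-term ideals stabilizes.

f_1 = 3x_2x_3 + 6x_2 + 9, LT = x_2x_3.
f_2 = -8x_1x_3 + 1/3x_1 + 4x_2^2x_3 + 11/3, LT = x_1x_3.

S(f_1,f_2): lcm = x_1x_2x_3. S = 49/24x_1x_2 + 3x_1 + 1/2x_2^3x_3 + 11/24x_2.
  leading term x_1x_2: no divisor's leading term divides it; move 49/24x_1x_2 to the remainder.
  leading term x_1: no divisor's leading term divides it; move 3x_1 to the remainder.
  leading term x_2^3x_3: subtract (1/6x_2^2)·f_1 from 1/2x_2^3x_3 + 11/24x_2 → -x_2^3 - 3/2x_2^2 + 11/24x_2
  leading term x_2^3: no divisor's leading term divides it; move -x_2^3 to the remainder.
  leading term x_2^2: no divisor's leading term divides it; move -3/2x_2^2 to the remainder.
  leading term x_2: no divisor's leading term divides it; move 11/24x_2 to the remainder.
  remainder 49/24x_1x_2 + 3x_1 - x_2^3 - 3/2x_2^2 + 11/24x_2 ≠ 0; add g_3 = 49/24x_1x_2 + 3x_1 - x_2^3 - 3/2x_2^2 + 11/24x_2 to the basis.

The other S-polynomials (S(f_1,g_3), S(f_2,g_3)) all reduce to 0 modulo the current basis, so we have a Gröbner basis.

G = {x_1x_2 + 72/49x_1 - 24/49x_2^3 - 36/49x_2^2 + 11/49x_2, x_1x_3 - 1/24x_1 + x_2^2 + 3/2x_2 - 11/24, x_2x_3 + 2x_2 + 3}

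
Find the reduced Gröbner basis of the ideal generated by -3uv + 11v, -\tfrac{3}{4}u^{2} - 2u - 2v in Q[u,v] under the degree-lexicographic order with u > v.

G = {u^{2} + \tfrac{8}{3}u + \tfrac{8}{3}v, uv - \tfrac{11}{3}v, v^{2} + \tfrac{209}{24}v}

f_1 = -3uv + 11v, LT = uv.
f_2 = -\tfrac{3}{4}u^{2} - 2u - 2v, LT = u^{2}.

S(f_1,f_2): lcm = u^{2}v. S = -\tfrac{19}{3}uv - \tfrac{8}{3}v^{2}.
  leading term uv: subtract (\tfrac{19}{9})·f_1 from -\tfrac{19}{3}uv - \tfrac{8}{3}v^{2} → -\tfrac{8}{3}v^{2} - \tfrac{209}{9}v
  leading term v^{2}: no divisor's leading term divides it; move -\tfrac{8}{3}v^{2} to the remainder.
  leading term v: no divisor's leading term divides it; move -\tfrac{209}{9}v to the remainder.
  remainder -\tfrac{8}{3}v^{2} - \tfrac{209}{9}v ≠ 0; add g_3 = -\tfrac{8}{3}v^{2} - \tfrac{209}{9}v to the basis.

The other S-polynomials (S(f_1,g_3), S(f_2,g_3)) all reduce to 0 modulo the current basis, so we have a Gröbner basis.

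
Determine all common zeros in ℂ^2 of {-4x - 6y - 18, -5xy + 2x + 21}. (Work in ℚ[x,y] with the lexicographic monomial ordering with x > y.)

{(-21/10, -8/5), (-3, -1)}

Compute a lex Gröbner basis by Buchberger's algorithm.
f_1 = -4x - 6y - 18, LT = x.
f_2 = -5xy + 2x + 21, LT = xy.

S(f_1,f_2): lcm = xy. S = ⅖x + 3/2y² + 9/2y + 21/5.
  leading term x: subtract (-1/10)·f_1 from ⅖x + 3/2y² + 9/2y + 21/5 → 3/2y² + 39/10y + 12/5
  leading term y²: no divisor's leading term divides it; move 3/2y² to the remainder.
  leading term y: no divisor's leading term divides it; move 39/10y to the remainder.
  leading term 1: no divisor's leading term divides it; move 12/5 to the remainder.
  remainder 3/2y² + 39/10y + 12/5 ≠ 0; add h_3 = 3/2y² + 39/10y + 12/5 to the basis.

The other S-polynomials (S(f_1,h_3), S(f_2,h_3)) all reduce to 0 modulo the current basis, so we have a Gröbner basis.
Inter-reduce: drop elements whose leading term is divisible by another's, tail-reduce, and make monic.
Reduced Gröbner basis: {x + 3/2y + 9/2, y² + 13/5y + 8/5}.

Since the basis is lex-ordered, y² + 13/5y + 8/5 is univariate in y. Its roots are {-8/5, -1}. Back-substituting each root into the other basis elements fixes the other coordinates.
  y = -8/5: the earlier basis element becomes x + 21/10 = 0, giving x = -21/10 — point (-21/10, -8/5).
  y = -1: the earlier basis element becomes x + 3 = 0, giving x = -3 — point (-3, -1).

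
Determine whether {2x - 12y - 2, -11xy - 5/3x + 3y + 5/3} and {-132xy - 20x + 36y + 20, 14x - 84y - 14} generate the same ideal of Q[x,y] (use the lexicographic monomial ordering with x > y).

Yes, the ideals are equal.

Since reduced Gröbner bases are canonical representatives of ideals under a given ordering, it suffices to compute and compare them.
Buchberger on the first generating set:
f_1 = 2x - 12y - 2, LT = x.
f_2 = -11xy - 5/3x + 3y + 5/3, LT = xy.

S(f_1,f_2): lcm = xy. S = -5/33x - 6y^2 - 8/11y + 5/33.
  leading term x: subtract (-5/66)·f_1 from -5/33x - 6y^2 - 8/11y + 5/33 → -6y^2 - 18/11y
  leading term y^2: no divisor's leading term divides it; move -6y^2 to the remainder.
  leading term y: no divisor's leading term divides it; move -18/11y to the remainder.
  remainder -6y^2 - 18/11y ≠ 0; add g_3 = -6y^2 - 18/11y to the basis.

The other S-polynomials (S(f_1,g_3), S(f_2,g_3)) all reduce to 0 modulo the current basis, so we have a Gröbner basis.
Inter-reduce: drop elements whose leading term is divisible by another's, tail-reduce, and make monic.
Reduced Gröbner basis: {x - 6y - 1, y^2 + 3/11y}.

Buchberger on the second generating set:
h_1 = -132xy - 20x + 36y + 20, LT = xy.
h_2 = 14x - 84y - 14, LT = x.

S(h_1,h_2): lcm = xy. S = 5/33x + 6y^2 + 8/11y - 5/33.
  leading term x: subtract (5/462)·h_2 from 5/33x + 6y^2 + 8/11y - 5/33 → 6y^2 + 18/11y
  leading term y^2: no divisor's leading term divides it; move 6y^2 to the remainder.
  leading term y: no divisor's leading term divides it; move 18/11y to the remainder.
  remainder 6y^2 + 18/11y ≠ 0; add k_3 = 6y^2 + 18/11y to the basis.

The other S-polynomials (S(h_1,k_3), S(h_2,k_3)) all reduce to 0 modulo the current basis, so we have a Gröbner basis.
Inter-reduce: drop elements whose leading term is divisible by another's, tail-reduce, and make monic.
Reduced Gröbner basis: {x - 6y - 1, y^2 + 3/11y}.

The two bases agree; hence the ideals are identical.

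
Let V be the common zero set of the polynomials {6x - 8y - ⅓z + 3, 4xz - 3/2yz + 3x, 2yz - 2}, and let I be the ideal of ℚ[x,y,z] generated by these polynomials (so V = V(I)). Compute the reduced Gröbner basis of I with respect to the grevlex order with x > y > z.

Buchberger's algorithm terminates because the ascending chain of leading-term ideals stabilizes.

f_1 = 6x - 8y - ⅓z + 3, LT = x.
f_2 = 4xz - 3/2yz + 3x, LT = xz.
f_3 = 2yz - 2, LT = yz.

S(f_1,f_2): lcm = xz. S = -23/24yz - 1/18z² - ¾x + ½z.
  leading term yz: subtract (-23/48)·f_3 from -23/24yz - 1/18z² - ¾x + ½z → -1/18z² - ¾x + ½z - 23/24
  leading term z²: no divisor's leading term divides it; move -1/18z² to the remainder.
  leading term x: subtract (-⅛)·f_1 from -¾x + ½z - 23/24 → -y + 11/24z - 7/12
  leading term y: no divisor's leading term divides it; move -y to the remainder.
  leading term z: no divisor's leading term divides it; move 11/24z to the remainder.
  leading term 1: no divisor's leading term divides it; move -7/12 to the remainder.
  remainder -1/18z² - y + 11/24z - 7/12 ≠ 0; add g_4 = -1/18z² - y + 11/24z - 7/12 to the basis.

S(f_2,f_3): lcm = xyz. S = -⅜y²z + ¾xy + x.
  leading term y²z: subtract (-3/16y)·f_3 from -⅜y²z + ¾xy + x → ¾xy + x - ⅜y
  leading term xy: subtract (⅛y)·f_1 from ¾xy + x - ⅜y → y² + 1/24yz + x - ¾y
  leading term y²: no divisor's leading term divides it; move y² to the remainder.
  leading term yz: subtract (1/48)·f_3 from 1/24yz + x - ¾y → x - ¾y + 1/24
  leading term x: subtract (⅙)·f_1 from x - ¾y + 1/24 → 7/12y + 1/18z - 11/24
  leading term y: no divisor's leading term divides it; move 7/12y to the remainder.
  leading term z: no divisor's leading term divides it; move 1/18z to the remainder.
  leading term 1: no divisor's leading term divides it; move -11/24 to the remainder.
  remainder y² + 7/12y + 1/18z - 11/24 ≠ 0; add g_5 = y² + 7/12y + 1/18z - 11/24 to the basis.

The other S-polynomials (S(f_1,f_3), S(f_1,g_4), S(f_2,g_4), S(f_3,g_4), S(f_1,g_5), S(f_2,g_5), S(f_3,g_5), S(g_4,g_5)) all reduce to 0 modulo the current basis, so we have a Gröbner basis.
Inter-reduce: drop elements whose leading term is divisible by another's, tail-reduce, and make monic.

G = {y² + 7/12y + 1/18z - 11/24, yz - 1, z² + 18y - 33/4z + 21/2, x - 4/3y - 1/18z + ½}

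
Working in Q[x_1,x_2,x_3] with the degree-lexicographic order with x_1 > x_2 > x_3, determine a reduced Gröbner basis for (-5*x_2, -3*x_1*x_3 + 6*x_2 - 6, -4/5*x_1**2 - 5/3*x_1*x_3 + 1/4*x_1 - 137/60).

G = {x_3**2 - 10/21*x_3 - 64/21, x_1 + 21/32*x_3 - 5/16, x_2}

f_1 = -5*x_2, LT = x_2.
f_2 = -3*x_1*x_3 + 6*x_2 - 6, LT = x_1*x_3.
f_3 = -4/5*x_1**2 - 5/3*x_1*x_3 + 1/4*x_1 - 137/60, LT = x_1**2.

S(f_2,f_3): lcm = x_1**2*x_3. S = -25/12*x_1*x_3**2 - 2*x_1*x_2 + 5/16*x_1*x_3 + 2*x_1 - 137/48*x_3.
  reduce S modulo (f_1, f_2, f_3):
  remainder 2*x_1 + 21/16*x_3 - 5/8 ≠ 0; add g_4 = 2*x_1 + 21/16*x_3 - 5/8 to the basis.

S(f_2,g_4): lcm = x_1*x_3. S = -21/32*x_3**2 - 2*x_2 + 5/16*x_3 + 2.
  reduce S modulo (f_1, f_2, f_3, g_4):
  remainder -21/32*x_3**2 + 5/16*x_3 + 2 ≠ 0; add g_5 = -21/32*x_3**2 + 5/16*x_3 + 2 to the basis.

The other S-polynomials (S(f_1,f_2), S(f_1,f_3), S(f_1,g_4), S(f_3,g_4), S(f_1,g_5), S(f_2,g_5), S(f_3,g_5), S(g_4,g_5)) all reduce to 0 modulo the current basis, so we have a Gröbner basis.
Inter-reduce: drop elements whose leading term is divisible by another's, tail-reduce, and make monic.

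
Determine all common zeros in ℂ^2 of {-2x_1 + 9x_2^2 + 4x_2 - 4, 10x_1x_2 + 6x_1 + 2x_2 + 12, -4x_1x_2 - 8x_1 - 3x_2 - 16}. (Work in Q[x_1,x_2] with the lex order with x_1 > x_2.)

{(-2, 0)}

Compute a lex Gröbner basis by Buchberger's algorithm.
f_1 = -2x_1 + 9x_2^2 + 4x_2 - 4, LT = x_1.
f_2 = 10x_1x_2 + 6x_1 + 2x_2 + 12, LT = x_1x_2.
f_3 = -4x_1x_2 - 8x_1 - 3x_2 - 16, LT = x_1x_2.

S(f_1,f_2): lcm = x_1x_2. S = -3/5x_1 - 9/2x_2^3 - 2x_2^2 + 9/5x_2 - 6/5.
  reduce S modulo (f_1, f_2, f_3):
  remainder -9/2x_2^3 - 47/10x_2^2 + 3/5x_2 ≠ 0; add h_4 = -9/2x_2^3 - 47/10x_2^2 + 3/5x_2 to the basis.

S(f_1,f_3): lcm = x_1x_2. S = -2x_1 - 9/2x_2^3 - 2x_2^2 + 5/4x_2 - 4.
  reduce S modulo (f_1, f_2, f_3, h_4):
  remainder -63/10x_2^2 - 67/20x_2 ≠ 0; add h_5 = -63/10x_2^2 - 67/20x_2 to the basis.

S(f_3,h_4): lcm = x_1x_2^3. S = 43/45x_1x_2^2 + 2/15x_1x_2 + 3/4x_2^3 + 4x_2^2.
  reduce S modulo (f_1, f_2, f_3, h_4, h_5):
  remainder -60583/22680x_2 ≠ 0; add h_6 = -60583/22680x_2 to the basis.

The other S-polynomials (S(f_2,f_3), S(f_1,h_4), S(f_2,h_4), S(f_1,h_5), S(f_2,h_5), S(f_3,h_5), S(h_4,h_5), S(f_1,h_6), S(f_2,h_6), S(f_3,h_6), S(h_4,h_6), S(h_5,h_6)) all reduce to 0 modulo the current basis, so we have a Gröbner basis.
Inter-reduce: drop elements whose leading term is divisible by another's, tail-reduce, and make monic.
Reduced Gröbner basis: {x_1 + 2, x_2}.

The lex basis is triangular: the last element involves only x_2. Solving x_2 = 0 gives x_2 ∈ {0}; substituting each value into the earlier elements determines the remaining variables.
  x_2 = 0: the earlier basis element becomes x_1 + 2 = 0, giving x_1 = -2 — point (-2, 0).
This is the nonlinear analogue of row-reducing a linear system.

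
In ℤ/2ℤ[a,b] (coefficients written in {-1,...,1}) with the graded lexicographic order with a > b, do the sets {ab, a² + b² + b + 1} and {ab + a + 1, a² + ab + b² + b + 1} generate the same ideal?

For a fixed monomial order, each ideal has a unique reduced Gröbner basis; comparing bases decides equality.
Buchberger on the first generating set:
f_1 = ab, LT = ab.
f_2 = a² + b² + b + 1, LT = a².

S(f_1,f_2): lcm = a²b. S = b³ + b² + b.
  reduce S modulo (f_1, f_2):
  remainder b³ + b² + b ≠ 0; add g_3 = b³ + b² + b to the basis.

The other S-polynomials (S(f_1,g_3), S(f_2,g_3)) all reduce to 0 modulo the current basis, so we have a Gröbner basis.
Inter-reduce: drop elements whose leading term is divisible by another's, tail-reduce, and make monic.
Reduced Gröbner basis: {b³ + b² + b, a² + b² + b + 1, ab}.

Buchberger on the second generating set:
h_1 = ab + a + 1, LT = ab.
h_2 = a² + ab + b² + b + 1, LT = a².

S(h_1,h_2): lcm = a²b. S = ab² + b³ + a² + b² + a + b.
  reduce S modulo (h_1, h_2):
  remainder b³ + a + b + 1 ≠ 0; add k_3 = b³ + a + b + 1 to the basis.

The other S-polynomials (S(h_1,k_3), S(h_2,k_3)) all reduce to 0 modulo the current basis, so we have a Gröbner basis.
Inter-reduce: drop elements whose leading term is divisible by another's, tail-reduce, and make monic.
Reduced Gröbner basis: {b³ + a + b + 1, a² + b² + a + b, ab + a + 1}.

These differ, so the ideals are not equal.

No, the ideals differ.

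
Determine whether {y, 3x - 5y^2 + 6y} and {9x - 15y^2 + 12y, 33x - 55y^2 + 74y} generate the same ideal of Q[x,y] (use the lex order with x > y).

For a fixed monomial order, each ideal has a unique reduced Gröbner basis; comparing bases decides equality.
Buchberger on the first generating set:
f_1 = y, LT = y.
f_2 = 3x - 5y^2 + 6y, LT = x.

The S-polynomials (S(f_1,f_2)) all reduce to 0 modulo the current basis, so we have a Gröbner basis.
Inter-reduce: drop elements whose leading term is divisible by another's, tail-reduce, and make monic.
Reduced Gröbner basis: {x, y}.

Buchberger on the second generating set:
h_1 = 9x - 15y^2 + 12y, LT = x.
h_2 = 33x - 55y^2 + 74y, LT = x.

S(h_1,h_2): lcm = x. S = -10/11y.
  reduce S modulo (h_1, h_2):
  remainder -10/11y ≠ 0; add k_3 = -10/11y to the basis.

The other S-polynomials (S(h_1,k_3), S(h_2,k_3)) all reduce to 0 modulo the current basis, so we have a Gröbner basis.
Inter-reduce: drop elements whose leading term is divisible by another's, tail-reduce, and make monic.
Reduced Gröbner basis: {x, y}.

Same reduced basis, so the two generating sets span the same ideal.

Yes, the ideals are equal.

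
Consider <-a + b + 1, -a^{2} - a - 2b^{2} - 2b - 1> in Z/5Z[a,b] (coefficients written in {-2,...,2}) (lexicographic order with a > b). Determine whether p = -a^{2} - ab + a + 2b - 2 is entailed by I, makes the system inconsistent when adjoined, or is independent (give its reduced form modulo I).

-a^{2} - ab + a + 2b - 2 lies in I (it reduces to 0).

First compute the reduced Gröbner basis of I by Buchberger's algorithm.
f_1 = -a + b + 1, LT = a.
f_2 = -a^{2} - a - 2b^{2} - 2b - 1, LT = a^{2}.

S(f_1,f_2): lcm = a^{2}. S = -ab - 2a - 2b^{2} - 2b - 1.
  leading term ab: subtract (b)·f_1 from -ab - 2a - 2b^{2} - 2b - 1 → -2a + 2b^{2} + 2b - 1
  leading term a: subtract (2)·f_1 from -2a + 2b^{2} + 2b - 1 → 2b^{2} + 2
  leading term b^{2}: no divisor's leading term divides it; move 2b^{2} to the remainder.
  leading term 1: no divisor's leading term divides it; move 2 to the remainder.
  remainder 2b^{2} + 2 ≠ 0; add h_3 = 2b^{2} + 2 to the basis.

S(f_1,h_3): leading monomials are coprime, so the S-polynomial reduces to 0 (Buchberger's first criterion).
S(f_2,h_3): leading monomials are coprime, so the S-polynomial reduces to 0 (Buchberger's first criterion).
Every S-polynomial of the final basis reduces to 0, so we have a Gröbner basis.
Inter-reduce: drop elements whose leading term is divisible by another's, tail-reduce, and make monic.
Reduced Gröbner basis: {a - b - 1, b^{2} + 1}.
Label its elements g_1 = a - b - 1, g_2 = b^{2} + 1.

Reduce p = -a^{2} - ab + a + 2b - 2 modulo G:
  leading term a^{2}: subtract (-a)·g_1 from -a^{2} - ab + a + 2b - 2 → -2ab + 2b - 2
  leading term ab: subtract (-2b)·g_1 from -2ab + 2b - 2 → -2b^{2} - 2
  leading term b^{2}: subtract (-2)·g_2 from -2b^{2} - 2 → 0
  normal form = 0.
Since the normal form is 0, p ∈ I.

Ideal membership is decidable via reduction modulo a Gröbner basis.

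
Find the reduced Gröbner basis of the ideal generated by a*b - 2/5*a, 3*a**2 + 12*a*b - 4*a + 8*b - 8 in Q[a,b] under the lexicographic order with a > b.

The reduced Gröbner basis is the canonical form of the ideal for this ordering.

f_1 = a*b - 2/5*a, LT = a*b.
f_2 = 3*a**2 + 12*a*b - 4*a + 8*b - 8, LT = a**2.

S(f_1,f_2): lcm = a**2*b. S = -2/5*a**2 - 4*a*b**2 + 4/3*a*b - 8/3*b**2 + 8/3*b.
  leading term a**2: subtract (-2/15)·f_2 from -2/5*a**2 - 4*a*b**2 + 4/3*a*b - 8/3*b**2 + 8/3*b → -4*a*b**2 + 44/15*a*b - 8/15*a - 8/3*b**2 + 56/15*b - 16/15
  leading term a*b**2: subtract (-4*b)·f_1 from -4*a*b**2 + 44/15*a*b - 8/15*a - 8/3*b**2 + 56/15*b - 16/15 → 4/3*a*b - 8/15*a - 8/3*b**2 + 56/15*b - 16/15
  leading term a*b: subtract (4/3)·f_1 from 4/3*a*b - 8/15*a - 8/3*b**2 + 56/15*b - 16/15 → -8/3*b**2 + 56/15*b - 16/15
  leading term b**2: no divisor's leading term divides it; move -8/3*b**2 to the remainder.
  leading term b: no divisor's leading term divides it; move 56/15*b to the remainder.
  leading term 1: no divisor's leading term divides it; move -16/15 to the remainder.
  remainder -8/3*b**2 + 56/15*b - 16/15 ≠ 0; add g_3 = -8/3*b**2 + 56/15*b - 16/15 to the basis.

S(f_1,g_3): lcm = a*b**2. S = a*b - 2/5*a.
  leading term a*b: subtract (1)·f_1 from a*b - 2/5*a → 0
  remainder 0.

S(f_2,g_3): leading monomials are coprime, so the S-polynomial reduces to 0 (Buchberger's first criterion).
Every S-polynomial of the final basis reduces to 0, so we have a Gröbner basis.

G = {a**2 + 4/15*a + 8/3*b - 8/3, a*b - 2/5*a, b**2 - 7/5*b + 2/5}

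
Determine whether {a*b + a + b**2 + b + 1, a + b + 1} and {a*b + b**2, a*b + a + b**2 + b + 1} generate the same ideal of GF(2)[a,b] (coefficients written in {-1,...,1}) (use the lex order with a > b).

Yes, the ideals are equal.

For a fixed monomial order, each ideal has a unique reduced Gröbner basis; comparing bases decides equality.
Buchberger on the first generating set:
f_1 = a*b + a + b**2 + b + 1, LT = a*b.
f_2 = a + b + 1, LT = a.

S(f_1,f_2): lcm = a*b. S = a + 1.
  leading term a: subtract (1)·f_2 from a + 1 → b
  leading term b: no divisor's leading term divides it; move b to the remainder.
  remainder b ≠ 0; add g_3 = b to the basis.

The other S-polynomials (S(f_1,g_3), S(f_2,g_3)) all reduce to 0 modulo the current basis, so we have a Gröbner basis.
Inter-reduce: drop elements whose leading term is divisible by another's, tail-reduce, and make monic.
Reduced Gröbner basis: {a + 1, b}.

Buchberger on the second generating set:
h_1 = a*b + b**2, LT = a*b.
h_2 = a*b + a + b**2 + b + 1, LT = a*b.

S(h_1,h_2): lcm = a*b. S = a + b + 1.
  leading term a: no divisor's leading term divides it; move a to the remainder.
  leading term b: no divisor's leading term divides it; move b to the remainder.
  leading term 1: no divisor's leading term divides it; move 1 to the remainder.
  remainder a + b + 1 ≠ 0; add k_3 = a + b + 1 to the basis.

S(h_1,k_3): lcm = a*b. S = b.
  leading term b: no divisor's leading term divides it; move b to the remainder.
  remainder b ≠ 0; add k_4 = b to the basis.

The other S-polynomials (S(h_2,k_3), S(h_1,k_4), S(h_2,k_4), S(k_3,k_4)) all reduce to 0 modulo the current basis, so we have a Gröbner basis.
Inter-reduce: drop elements whose leading term is divisible by another's, tail-reduce, and make monic.
Reduced Gröbner basis: {a + 1, b}.

Same reduced basis, so the two generating sets span the same ideal.
The choice of monomial ordering does not affect the verdict — as long as both bases are computed under the same ordering, their equality decides ideal equality.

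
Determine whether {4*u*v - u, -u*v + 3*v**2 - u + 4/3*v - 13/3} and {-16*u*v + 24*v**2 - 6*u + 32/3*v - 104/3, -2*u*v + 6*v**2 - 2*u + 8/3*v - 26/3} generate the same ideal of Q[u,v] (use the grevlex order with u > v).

Since reduced Gröbner bases are canonical representatives of ideals under a given ordering, it suffices to compute and compare them.
Buchberger on the first generating set:
f_1 = 4*u*v - u, LT = u*v.
f_2 = -u*v + 3*v**2 - u + 4/3*v - 13/3, LT = u*v.

S(f_1,f_2): lcm = u*v. S = 3*v**2 - 5/4*u + 4/3*v - 13/3.
  leading term v**2: no divisor's leading term divides it; move 3*v**2 to the remainder.
  leading term u: no divisor's leading term divides it; move -5/4*u to the remainder.
  leading term v: no divisor's leading term divides it; move 4/3*v to the remainder.
  leading term 1: no divisor's leading term divides it; move -13/3 to the remainder.
  remainder 3*v**2 - 5/4*u + 4/3*v - 13/3 ≠ 0; add g_3 = 3*v**2 - 5/4*u + 4/3*v - 13/3 to the basis.

S(f_1,g_3): lcm = u*v**2. S = 5/12*u**2 - 25/36*u*v + 13/9*u.
  leading term u**2: no divisor's leading term divides it; move 5/12*u**2 to the remainder.
  leading term u*v: subtract (-25/144)·f_1 from -25/36*u*v + 13/9*u → 61/48*u
  leading term u: no divisor's leading term divides it; move 61/48*u to the remainder.
  remainder 5/12*u**2 + 61/48*u ≠ 0; add g_4 = 5/12*u**2 + 61/48*u to the basis.

S(f_2,g_3): lcm = u*v**2. S = -3*v**3 + 5/12*u**2 + 5/9*u*v - 4/3*v**2 + 13/9*u + 13/3*v.
  leading term v**3: subtract (-v)·g_3 from -3*v**3 + 5/12*u**2 + 5/9*u*v - 4/3*v**2 + 13/9*u + 13/3*v → 5/12*u**2 - 25/36*u*v + 13/9*u
  leading term u**2: subtract (1)·g_4 from 5/12*u**2 - 25/36*u*v + 13/9*u → -25/36*u*v + 25/144*u
  leading term u*v: subtract (-25/144)·f_1 from -25/36*u*v + 25/144*u → 0
  remainder 0.

S(f_1,g_4): lcm = u**2*v. S = -1/4*u**2 - 61/20*u*v.
  leading term u**2: subtract (-3/5)·g_4 from -1/4*u**2 - 61/20*u*v → -61/20*u*v + 61/80*u
  leading term u*v: subtract (-61/80)·f_1 from -61/20*u*v + 61/80*u → 0
  remainder 0.

S(f_2,g_4): lcm = u**2*v. S = -3*u*v**2 + u**2 - 263/60*u*v + 13/3*u.
  leading term u*v**2: subtract (-3/4*v)·f_1 from -3*u*v**2 + u**2 - 263/60*u*v + 13/3*u → u**2 - 77/15*u*v + 13/3*u
  leading term u**2: subtract (12/5)·g_4 from u**2 - 77/15*u*v + 13/3*u → -77/15*u*v + 77/60*u
  leading term u*v: subtract (-77/60)·f_1 from -77/15*u*v + 77/60*u → 0
  remainder 0.

S(g_3,g_4): leading monomials are coprime, so the S-polynomial reduces to 0 (Buchberger's first criterion).
Every S-polynomial of the final basis reduces to 0, so we have a Gröbner basis.
Inter-reduce: drop elements whose leading term is divisible by another's, tail-reduce, and make monic.
Reduced Gröbner basis: {u**2 + 61/20*u, u*v - 1/4*u, v**2 - 5/12*u + 4/9*v - 13/9}.

Buchberger on the second generating set:
h_1 = -16*u*v + 24*v**2 - 6*u + 32/3*v - 104/3, LT = u*v.
h_2 = -2*u*v + 6*v**2 - 2*u + 8/3*v - 26/3, LT = u*v.

S(h_1,h_2): lcm = u*v. S = 3/2*v**2 - 5/8*u + 2/3*v - 13/6.
  leading term v**2: no divisor's leading term divides it; move 3/2*v**2 to the remainder.
  leading term u: no divisor's leading term divides it; move -5/8*u to the remainder.
  leading term v: no divisor's leading term divides it; move 2/3*v to the remainder.
  leading term 1: no divisor's leading term divides it; move -13/6 to the remainder.
  remainder 3/2*v**2 - 5/8*u + 2/3*v - 13/6 ≠ 0; add k_3 = 3/2*v**2 - 5/8*u + 2/3*v - 13/6 to the basis.

S(h_1,k_3): lcm = u*v**2. S = -3/2*v**3 + 5/12*u**2 - 5/72*u*v - 2/3*v**2 + 13/9*u + 13/6*v.
  leading term v**3: subtract (-v)·k_3 from -3/2*v**3 + 5/12*u**2 - 5/72*u*v - 2/3*v**2 + 13/9*u + 13/6*v → 5/12*u**2 - 25/36*u*v + 13/9*u
  leading term u**2: no divisor's leading term divides it; move 5/12*u**2 to the remainder.
  leading term u*v: subtract (25/576)·h_1 from -25/36*u*v + 13/9*u → -25/24*v**2 + 491/288*u - 25/54*v + 325/216
  leading term v**2: subtract (-25/36)·k_3 from -25/24*v**2 + 491/288*u - 25/54*v + 325/216 → 61/48*u
  leading term u: no divisor's leading term divides it; move 61/48*u to the remainder.
  remainder 5/12*u**2 + 61/48*u ≠ 0; add k_4 = 5/12*u**2 + 61/48*u to the basis.

S(h_2,k_3): lcm = u*v**2. S = -3*v**3 + 5/12*u**2 + 5/9*u*v - 4/3*v**2 + 13/9*u + 13/3*v.
  leading term v**3: subtract (-2*v)·k_3 from -3*v**3 + 5/12*u**2 + 5/9*u*v - 4/3*v**2 + 13/9*u + 13/3*v → 5/12*u**2 - 25/36*u*v + 13/9*u
  leading term u**2: subtract (1)·k_4 from 5/12*u**2 - 25/36*u*v + 13/9*u → -25/36*u*v + 25/144*u
  leading term u*v: subtract (25/576)·h_1 from -25/36*u*v + 25/144*u → -25/24*v**2 + 125/288*u - 25/54*v + 325/216
  leading term v**2: subtract (-25/36)·k_3 from -25/24*v**2 + 125/288*u - 25/54*v + 325/216 → 0
  remainder 0.

S(h_1,k_4): lcm = u**2*v. S = -3/2*u*v**2 + 3/8*u**2 - 223/60*u*v + 13/6*u.
  leading term u*v**2: subtract (3/32*v)·h_1 from -3/2*u*v**2 + 3/8*u**2 - 223/60*u*v + 13/6*u → -9/4*v**3 + 3/8*u**2 - 757/240*u*v - v**2 + 13/6*u + 13/4*v
  leading term v**3: subtract (-3/2*v)·k_3 from -9/4*v**3 + 3/8*u**2 - 757/240*u*v - v**2 + 13/6*u + 13/4*v → 3/8*u**2 - 491/120*u*v + 13/6*u
  leading term u**2: subtract (9/10)·k_4 from 3/8*u**2 - 491/120*u*v + 13/6*u → -491/120*u*v + 491/480*u
  leading term u*v: subtract (491/1920)·h_1 from -491/120*u*v + 491/480*u → -491/80*v**2 + 491/192*u - 491/180*v + 6383/720
  leading term v**2: subtract (-491/120)·k_3 from -491/80*v**2 + 491/192*u - 491/180*v + 6383/720 → 0
  remainder 0.

S(h_2,k_4): lcm = u**2*v. S = -3*u*v**2 + u**2 - 263/60*u*v + 13/3*u.
  leading term u*v**2: subtract (3/16*v)·h_1 from -3*u*v**2 + u**2 - 263/60*u*v + 13/3*u → -9/2*v**3 + u**2 - 391/120*u*v - 2*v**2 + 13/3*u + 13/2*v
  leading term v**3: subtract (-3*v)·k_3 from -9/2*v**3 + u**2 - 391/120*u*v - 2*v**2 + 13/3*u + 13/2*v → u**2 - 77/15*u*v + 13/3*u
  leading term u**2: subtract (12/5)·k_4 from u**2 - 77/15*u*v + 13/3*u → -77/15*u*v + 77/60*u
  leading term u*v: subtract (77/240)·h_1 from -77/15*u*v + 77/60*u → -77/10*v**2 + 77/24*u - 154/45*v + 1001/90
  leading term v**2: subtract (-77/15)·k_3 from -77/10*v**2 + 77/24*u - 154/45*v + 1001/90 → 0
  remainder 0.

S(k_3,k_4): leading monomials are coprime, so the S-polynomial reduces to 0 (Buchberger's first criterion).
Every S-polynomial of the final basis reduces to 0, so we have a Gröbner basis.
Inter-reduce: drop elements whose leading term is divisible by another's, tail-reduce, and make monic.
Reduced Gröbner basis: {u**2 + 61/20*u, u*v - 1/4*u, v**2 - 5/12*u + 4/9*v - 13/9}.

Same reduced basis, so the two generating sets span the same ideal.

Yes, the ideals are equal.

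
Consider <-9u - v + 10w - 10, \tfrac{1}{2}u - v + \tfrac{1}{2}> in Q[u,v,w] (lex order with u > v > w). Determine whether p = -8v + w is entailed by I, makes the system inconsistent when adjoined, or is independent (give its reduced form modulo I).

-8v + w is independent of I; its normal form modulo I is -\tfrac{61}{19}w + \tfrac{8}{19}.

First compute the reduced Gröbner basis of I by Buchberger's algorithm.
f_1 = -9u - v + 10w - 10, LT = u.
f_2 = \tfrac{1}{2}u - v + \tfrac{1}{2}, LT = u.

S(f_1,f_2): lcm = u. S = \tfrac{19}{9}v - \tfrac{10}{9}w + \tfrac{1}{9}.
  leading term v: no divisor's leading term divides it; move \tfrac{19}{9}v to the remainder.
  leading term w: no divisor's leading term divides it; move -\tfrac{10}{9}w to the remainder.
  leading term 1: no divisor's leading term divides it; move \tfrac{1}{9} to the remainder.
  remainder \tfrac{19}{9}v - \tfrac{10}{9}w + \tfrac{1}{9} ≠ 0; add h_3 = \tfrac{19}{9}v - \tfrac{10}{9}w + \tfrac{1}{9} to the basis.

The other S-polynomials (S(f_1,h_3), S(f_2,h_3)) all reduce to 0 modulo the current basis, so we have a Gröbner basis.
Inter-reduce: drop elements whose leading term is divisible by another's, tail-reduce, and make monic.
Reduced Gröbner basis: {u - \tfrac{20}{19}w + \tfrac{21}{19}, v - \tfrac{10}{19}w + \tfrac{1}{19}}.
Label its elements g_1 = u - \tfrac{20}{19}w + \tfrac{21}{19}, g_2 = v - \tfrac{10}{19}w + \tfrac{1}{19}.

Reduce p = -8v + w modulo G:
  leading term v: subtract (-8)·g_2 from -8v + w → -\tfrac{61}{19}w + \tfrac{8}{19}
  leading term w: no divisor's leading term divides it; move -\tfrac{61}{19}w to the remainder.
  leading term 1: no divisor's leading term divides it; move \tfrac{8}{19} to the remainder.
  normal form = -\tfrac{61}{19}w + \tfrac{8}{19}.
The normal form is nonzero, so p ∉ I. Since p minus its normal form lies in I, I + (p) = I + (r) where r = -\tfrac{61}{19}w + \tfrac{8}{19}; decide whether this ideal is the whole ring.
Run Buchberger on G together with r (pairs among the g_i already reduce to 0 since G is a Gröbner basis):
g_1 = u - \tfrac{20}{19}w + \tfrac{21}{19}, LT = u.
g_2 = v - \tfrac{10}{19}w + \tfrac{1}{19}, LT = v.
r = -\tfrac{61}{19}w + \tfrac{8}{19}, LT = w.

The S-polynomials (S(g_1,g_2), S(g_1,r), S(g_2,r)) all reduce to 0 modulo the current basis, so we have a Gröbner basis.
Inter-reduce: drop elements whose leading term is divisible by another's, tail-reduce, and make monic.
Reduced Gröbner basis: {u + \tfrac{59}{61}, v - \tfrac{1}{61}, w - \tfrac{8}{61}}.
The reduced Gröbner basis of I + (p) is {u + \tfrac{59}{61}, v - \tfrac{1}{61}, w - \tfrac{8}{61}} ≠ {1}, a proper ideal, so the enlarged system stays consistent: p is independent of I, with normal form -\tfrac{61}{19}w + \tfrac{8}{19}.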